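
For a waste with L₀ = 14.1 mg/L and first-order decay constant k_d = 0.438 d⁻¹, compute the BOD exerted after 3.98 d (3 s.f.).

y ≈ 11.6 mg/L

y_t = L₀(1 − e^(−k_d t)) = 14.1 × (1 − e^(−0.438×3.98))
= 14.1 × (1 − 0.1750) = 14.1 × 0.8250 = 11.63 mg/L.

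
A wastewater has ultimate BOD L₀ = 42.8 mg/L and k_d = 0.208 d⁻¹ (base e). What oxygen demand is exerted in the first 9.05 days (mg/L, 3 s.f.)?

y_t = L₀(1 − e^(−k_d t)) = 42.8 × (1 − e^(−0.208×9.05))
= 42.8 × (1 − 0.1522) = 42.8 × 0.8478 = 36.28 mg/L.

y ≈ 36.3 mg/L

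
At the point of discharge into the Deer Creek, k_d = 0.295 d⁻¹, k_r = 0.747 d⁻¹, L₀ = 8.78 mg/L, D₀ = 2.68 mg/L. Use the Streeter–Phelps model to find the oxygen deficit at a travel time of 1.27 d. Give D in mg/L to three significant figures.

D ≈ 2.76 mg/L

k_d L₀/(k_r−k_d) = 0.295×8.78/(0.747−0.295) = 2.590/0.4520 = 5.730 mg/L.
e^(−k_d t) = e^(−0.295×1.270) = 0.6875; e^(−k_r t) = e^(−0.747×1.270) = 0.3872.
D = 5.730 × (0.6875 − 0.3872) + 2.68 × 0.3872 = 1.721 + 1.038 = 2.759 mg/L.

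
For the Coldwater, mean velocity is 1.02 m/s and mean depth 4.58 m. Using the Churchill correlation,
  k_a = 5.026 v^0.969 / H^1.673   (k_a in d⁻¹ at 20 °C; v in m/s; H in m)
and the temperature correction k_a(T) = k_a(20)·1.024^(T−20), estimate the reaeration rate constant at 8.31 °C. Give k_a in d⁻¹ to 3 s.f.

k_a ≈ 0.304 d⁻¹

k_a(20) = 5.026 × 1.02^0.969 / 4.58^1.673 = 5.026 × 1.019 / 12.75 = 0.4017 d⁻¹.
k_a(8.31) = 0.4017 × 1.024^(8.31−20) = 0.4017 × 0.7579 = 0.3045 d⁻¹.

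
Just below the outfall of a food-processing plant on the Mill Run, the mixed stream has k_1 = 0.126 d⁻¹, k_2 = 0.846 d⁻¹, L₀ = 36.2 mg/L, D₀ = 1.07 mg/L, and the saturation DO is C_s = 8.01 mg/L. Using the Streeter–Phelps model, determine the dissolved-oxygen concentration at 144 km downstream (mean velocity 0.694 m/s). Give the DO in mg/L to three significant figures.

Travel time t = x/v = 144 km / (0.694 m/s) = 144000 m / 0.694 m/s = 207500 s = 2.402 d.
k_1 L₀/(k_2−k_1) = 0.126×36.2/(0.846−0.126) = 4.561/0.7200 = 6.335 mg/L.
e^(−k_1 t) = e^(−0.126×2.402) = 0.7389; e^(−k_2 t) = e^(−0.846×2.402) = 0.1311.
D = 6.335 × (0.7389 − 0.1311) + 1.07 × 0.1311 = 3.850 + 0.1403 = 3.991 mg/L.
DO = C_s − D = 8.01 − 3.991 = 4.019 mg/L.

DO ≈ 4.02 mg/L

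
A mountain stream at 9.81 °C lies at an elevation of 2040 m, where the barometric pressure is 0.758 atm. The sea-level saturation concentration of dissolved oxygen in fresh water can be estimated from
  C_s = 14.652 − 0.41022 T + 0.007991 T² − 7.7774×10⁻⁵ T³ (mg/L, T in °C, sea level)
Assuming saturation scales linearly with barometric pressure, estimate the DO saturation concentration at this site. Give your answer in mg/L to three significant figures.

C_s ≈ 8.58 mg/L

At sea level: C_s = 14.652 − 0.41022×9.81 + 0.007991×9.81² − 7.7774×10⁻⁵×9.81³ = 11.32 mg/L.
Pressure correction: C_s' = 11.32 × 0.758 = 8.583 mg/L.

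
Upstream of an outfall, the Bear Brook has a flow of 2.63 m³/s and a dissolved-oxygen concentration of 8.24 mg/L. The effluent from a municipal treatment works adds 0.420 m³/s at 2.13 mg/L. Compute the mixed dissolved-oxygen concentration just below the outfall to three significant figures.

Flow-weighted mixing: C = (Q_r C_r + Q_w C_w)/(Q_r + Q_w)
= (2.63×8.24 + 0.420×2.13)/(2.63 + 0.420) = 22.57/3.050 = 7.399 mg/L.

7.40 mg/L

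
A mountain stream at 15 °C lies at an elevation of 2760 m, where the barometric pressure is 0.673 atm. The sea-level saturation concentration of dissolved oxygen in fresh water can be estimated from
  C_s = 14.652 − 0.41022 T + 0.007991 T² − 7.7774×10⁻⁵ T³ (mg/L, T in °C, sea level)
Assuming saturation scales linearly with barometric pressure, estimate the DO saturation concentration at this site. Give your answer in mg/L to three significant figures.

At sea level: C_s = 14.652 − 0.41022×15 + 0.007991×15² − 7.7774×10⁻⁵×15³ = 10.03 mg/L.
Pressure correction: C_s' = 10.03 × 0.673 = 6.753 mg/L.

C_s ≈ 6.75 mg/L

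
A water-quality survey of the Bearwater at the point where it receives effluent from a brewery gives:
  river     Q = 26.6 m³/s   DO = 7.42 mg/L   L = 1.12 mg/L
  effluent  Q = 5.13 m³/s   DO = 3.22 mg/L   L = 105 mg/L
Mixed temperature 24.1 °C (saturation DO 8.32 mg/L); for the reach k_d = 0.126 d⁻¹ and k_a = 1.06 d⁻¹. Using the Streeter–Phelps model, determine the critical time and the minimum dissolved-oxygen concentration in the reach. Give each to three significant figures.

t_c ≈ 1.15 d; minimum DO ≈ 6.48 mg/L

Mixed DO = (26.6×7.42 + 5.13×3.22)/(26.6+5.13) = 213.9/31.73 = 6.741 mg/L.
Mixed L₀ = (26.6×1.12 + 5.13×105)/(31.73) = 568.4/31.73 = 17.91 mg/L.
Initial deficit D₀ = C_s − DO₀ = 8.32 − 6.741 = 1.579 mg/L.
t_c = (1/0.9340) ln[(1.06/0.126)(1 − 1.579×0.9340/(0.126×17.91))] = 1.071 × ln(2.916) = 1.146 d.
D_c = (0.126/1.06) × 17.91 × e^(−0.126×1.146) = 0.1189 × 17.91 × 0.8656 = 1.843 mg/L.
Minimum DO = 8.32 − 1.843 = 6.477 mg/L.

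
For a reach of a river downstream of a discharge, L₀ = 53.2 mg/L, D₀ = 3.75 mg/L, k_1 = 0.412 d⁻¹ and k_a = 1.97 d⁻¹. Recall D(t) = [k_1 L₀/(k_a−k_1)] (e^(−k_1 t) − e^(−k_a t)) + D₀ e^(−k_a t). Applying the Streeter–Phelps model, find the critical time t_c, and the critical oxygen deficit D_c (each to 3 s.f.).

t_c ≈ 0.805 d; D_c ≈ 7.98 mg/L

With k_a/k_1 = 4.782 and 1 − D₀(k_a−k_1)/(k_1 L₀) = 0.7334,
t_c = ln(4.782 × 0.7334) / (1.97 − 0.412) = ln(3.507) / 1.558 = 1.255/1.558 = 0.8054 d.
L(t_c) = L₀ e^(−k_1 t_c) = 53.2 × 0.7176 = 38.18 mg/L, and at the critical point k_a D_c = k_1 L, so D_c = (0.412/1.97) × 38.18 = 7.984 mg/L.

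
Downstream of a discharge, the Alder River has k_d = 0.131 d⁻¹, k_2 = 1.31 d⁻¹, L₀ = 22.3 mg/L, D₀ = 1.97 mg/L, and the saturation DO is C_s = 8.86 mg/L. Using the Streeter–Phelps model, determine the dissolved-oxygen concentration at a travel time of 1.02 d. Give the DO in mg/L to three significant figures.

DO ≈ 6.83 mg/L

k_d L₀/(k_2−k_d) = 0.131×22.3/(1.31−0.131) = 2.921/1.179 = 2.478 mg/L.
e^(−k_d t) = e^(−0.131×1.020) = 0.8749; e^(−k_2 t) = e^(−1.31×1.020) = 0.2628.
D = 2.478 × (0.8749 − 0.2628) + 1.97 × 0.2628 = 1.517 + 0.5178 = 2.034 mg/L.
DO = C_s − D = 8.86 − 2.034 = 6.826 mg/L.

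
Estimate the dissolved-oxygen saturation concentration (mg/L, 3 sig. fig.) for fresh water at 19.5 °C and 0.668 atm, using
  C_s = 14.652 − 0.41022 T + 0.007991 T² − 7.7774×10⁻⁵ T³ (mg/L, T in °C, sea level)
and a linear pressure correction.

At sea level: C_s = 14.652 − 0.41022×19.5 + 0.007991×19.5² − 7.7774×10⁻⁵×19.5³ = 9.115 mg/L.
Pressure correction: C_s' = 9.115 × 0.668 = 6.089 mg/L.

C_s ≈ 6.09 mg/L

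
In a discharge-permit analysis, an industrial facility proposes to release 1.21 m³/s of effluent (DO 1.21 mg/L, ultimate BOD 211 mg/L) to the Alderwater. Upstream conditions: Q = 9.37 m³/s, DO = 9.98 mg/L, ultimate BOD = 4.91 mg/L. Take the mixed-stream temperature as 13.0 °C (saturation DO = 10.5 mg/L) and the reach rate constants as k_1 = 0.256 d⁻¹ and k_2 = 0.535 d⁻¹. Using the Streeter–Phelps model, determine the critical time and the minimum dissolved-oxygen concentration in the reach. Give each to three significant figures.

Mixed DO = (9.37×9.98 + 1.21×1.21)/(9.37+1.21) = 94.98/10.58 = 8.977 mg/L.
Mixed L₀ = (9.37×4.91 + 1.21×211)/(10.58) = 301.3/10.58 = 28.48 mg/L.
Initial deficit D₀ = C_s − DO₀ = 10.5 − 8.977 = 1.523 mg/L.
t_c = (1/0.2790) ln[(0.535/0.256)(1 − 1.523×0.2790/(0.256×28.48))] = 3.584 × ln(1.968) = 2.427 d.
D_c = (0.256/0.535) × 28.48 × e^(−0.256×2.427) = 0.4785 × 28.48 × 0.5373 = 7.322 mg/L.
Minimum DO = 10.5 − 7.322 = 3.178 mg/L.

t_c ≈ 2.43 d; minimum DO ≈ 3.18 mg/L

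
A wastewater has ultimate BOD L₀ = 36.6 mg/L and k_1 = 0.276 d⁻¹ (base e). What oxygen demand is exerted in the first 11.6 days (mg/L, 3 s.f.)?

y ≈ 35.1 mg/L

y_t = L₀(1 − e^(−k_1 t)) = 36.6 × (1 − e^(−0.276×11.6))
= 36.6 × (1 − 0.04070) = 36.6 × 0.9593 = 35.11 mg/L.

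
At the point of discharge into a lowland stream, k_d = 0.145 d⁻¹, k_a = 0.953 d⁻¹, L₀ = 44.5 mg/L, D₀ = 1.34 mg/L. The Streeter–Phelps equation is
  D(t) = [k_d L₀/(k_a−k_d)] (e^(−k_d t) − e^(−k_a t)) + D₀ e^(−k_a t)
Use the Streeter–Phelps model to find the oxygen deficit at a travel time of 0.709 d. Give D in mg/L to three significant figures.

k_d L₀/(k_a−k_d) = 0.145×44.5/(0.953−0.145) = 6.452/0.8080 = 7.986 mg/L.
e^(−k_d t) = e^(−0.145×0.7090) = 0.9023; e^(−k_a t) = e^(−0.953×0.7090) = 0.5088.
D = 7.986 × (0.9023 − 0.5088) + 1.34 × 0.5088 = 3.142 + 0.6818 = 3.824 mg/L.

D ≈ 3.82 mg/L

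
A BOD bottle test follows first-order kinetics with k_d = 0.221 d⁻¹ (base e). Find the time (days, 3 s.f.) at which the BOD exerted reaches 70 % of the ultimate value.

y/L₀ = 1 − e^(−k_d t) = 0.70 ⇒ e^(−k_d t) = 0.300
t = −ln(0.300) / 0.221 = 1.204 / 0.221 = 5.448 d.

t ≈ 5.45 d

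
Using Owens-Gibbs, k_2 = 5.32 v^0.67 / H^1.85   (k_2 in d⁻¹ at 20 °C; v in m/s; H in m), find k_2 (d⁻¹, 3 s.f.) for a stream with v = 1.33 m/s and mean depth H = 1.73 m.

k_2 = 5.32 × 1.33^0.67 / 1.73^1.85 = 5.32 × 1.211 / 2.757 = 2.336 d⁻¹.

k_2 ≈ 2.34 d⁻¹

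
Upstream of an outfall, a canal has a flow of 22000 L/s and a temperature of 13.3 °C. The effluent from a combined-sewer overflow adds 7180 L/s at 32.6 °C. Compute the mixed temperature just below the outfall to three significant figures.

18.0 °C

Flow-weighted mixing: C = (Q_r C_r + Q_w C_w)/(Q_r + Q_w)
= (22000×13.3 + 7180×32.6)/(22000 + 7180) = 526700/29180 = 18.05 °C.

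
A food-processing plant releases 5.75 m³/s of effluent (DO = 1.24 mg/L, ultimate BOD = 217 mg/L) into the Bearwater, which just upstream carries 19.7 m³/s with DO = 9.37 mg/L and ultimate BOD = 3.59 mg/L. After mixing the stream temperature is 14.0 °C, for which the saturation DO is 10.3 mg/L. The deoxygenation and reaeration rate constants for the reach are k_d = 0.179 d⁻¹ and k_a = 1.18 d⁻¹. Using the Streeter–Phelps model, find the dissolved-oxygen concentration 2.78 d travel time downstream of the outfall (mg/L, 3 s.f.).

DO ≈ 4.91 mg/L

Mixed DO = (19.7×9.37 + 5.75×1.24)/(19.7+5.75) = 191.7/25.45 = 7.533 mg/L.
Mixed L₀ = (19.7×3.59 + 5.75×217)/(25.45) = 1318/25.45 = 51.81 mg/L.
Initial deficit D₀ = C_s − DO₀ = 10.3 − 7.533 = 2.767 mg/L.
D(2.78) = [0.179×51.81/(1.18−0.179)](e^(−0.179×2.78) − e^(−1.18×2.78)) + 2.767 e^(−1.18×2.78)
= 9.264 × (0.6080 − 0.03761) + 2.767 × 0.03761 = 5.388 mg/L.
DO = 10.3 − 5.388 = 4.912 mg/L.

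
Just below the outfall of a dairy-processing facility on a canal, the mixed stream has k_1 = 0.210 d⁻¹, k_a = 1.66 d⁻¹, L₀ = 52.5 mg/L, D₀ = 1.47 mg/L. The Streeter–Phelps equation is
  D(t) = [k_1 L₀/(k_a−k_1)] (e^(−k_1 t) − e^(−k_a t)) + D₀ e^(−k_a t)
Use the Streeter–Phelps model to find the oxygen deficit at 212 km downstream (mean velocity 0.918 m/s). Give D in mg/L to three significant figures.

Travel time t = x/v = 212 km / (0.918 m/s) = 212000 m / 0.918 m/s = 230900 s = 2.673 d.
k_1 L₀/(k_a−k_1) = 0.210×52.5/(1.66−0.210) = 11.03/1.450 = 7.603 mg/L.
e^(−k_1 t) = e^(−0.210×2.673) = 0.5705; e^(−k_a t) = e^(−1.66×2.673) = 0.01183.
D = 7.603 × (0.5705 − 0.01183) + 1.47 × 0.01183 = 4.248 + 0.01739 = 4.265 mg/L.

D ≈ 4.26 mg/L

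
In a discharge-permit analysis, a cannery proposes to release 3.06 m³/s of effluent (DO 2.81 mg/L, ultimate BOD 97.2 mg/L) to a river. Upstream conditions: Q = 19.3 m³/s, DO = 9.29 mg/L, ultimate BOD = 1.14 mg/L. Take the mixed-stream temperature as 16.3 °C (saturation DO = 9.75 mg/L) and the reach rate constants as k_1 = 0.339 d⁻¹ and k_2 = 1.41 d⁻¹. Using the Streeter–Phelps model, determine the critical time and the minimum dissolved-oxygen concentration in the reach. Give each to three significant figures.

t_c ≈ 1.00 d; minimum DO ≈ 7.30 mg/L

Mixed DO = (19.3×9.29 + 3.06×2.81)/(19.3+3.06) = 187.9/22.36 = 8.403 mg/L.
Mixed L₀ = (19.3×1.14 + 3.06×97.2)/(22.36) = 319.4/22.36 = 14.29 mg/L.
Initial deficit D₀ = C_s − DO₀ = 9.75 − 8.403 = 1.347 mg/L.
t_c = (1/1.071) ln[(1.41/0.339)(1 − 1.347×1.071/(0.339×14.29))] = 0.9337 × ln(2.920) = 1.001 d.
D_c = (0.339/1.41) × 14.29 × e^(−0.339×1.001) = 0.2404 × 14.29 × 0.7123 = 2.447 mg/L.
Minimum DO = 9.75 − 2.447 = 7.303 mg/L.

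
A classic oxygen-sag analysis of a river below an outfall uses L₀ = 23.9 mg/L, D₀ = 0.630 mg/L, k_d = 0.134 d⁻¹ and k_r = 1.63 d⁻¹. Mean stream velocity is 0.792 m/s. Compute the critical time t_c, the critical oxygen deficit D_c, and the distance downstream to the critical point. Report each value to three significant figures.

t_c ≈ 1.44 d; D_c ≈ 1.62 mg/L; x_c ≈ 98.3 km

t_c = [1/(k_r−k_d)] ln[(k_r/k_d)(1 − D₀(k_r−k_d)/(k_d L₀))]
= [1/(1.63−0.134)] ln[(1.63/0.134)(1 − 0.630×1.496/(0.134×23.9))]
= (1/1.496) ln[12.16 × 0.7057] = 0.6684 × ln(8.584) = 0.6684 × 2.150 = 1.437 d.
L(t_c) = L₀ e^(−k_d t_c) = 23.9 × 0.8248 = 19.71 mg/L, and at the critical point k_r D_c = k_d L, so D_c = (0.134/1.63) × 19.71 = 1.621 mg/L.
x_c = v t_c = 0.792 m/s × 1.437 d × 86400 s/d = 98340 m ≈ 98.3 km.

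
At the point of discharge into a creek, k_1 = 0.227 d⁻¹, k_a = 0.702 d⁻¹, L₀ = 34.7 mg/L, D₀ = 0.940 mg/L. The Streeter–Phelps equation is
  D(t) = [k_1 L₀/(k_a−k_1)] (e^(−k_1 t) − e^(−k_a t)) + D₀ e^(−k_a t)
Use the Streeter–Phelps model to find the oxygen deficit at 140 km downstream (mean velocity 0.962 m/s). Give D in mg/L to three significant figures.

D ≈ 6.52 mg/L

Travel time t = x/v = 140 km / (0.962 m/s) = 140000 m / 0.962 m/s = 145500 s = 1.684 d.
k_1 L₀/(k_a−k_1) = 0.227×34.7/(0.702−0.227) = 7.877/0.4750 = 16.58 mg/L.
e^(−k_1 t) = e^(−0.227×1.684) = 0.6823; e^(−k_a t) = e^(−0.702×1.684) = 0.3065.
D = 16.58 × (0.6823 − 0.3065) + 0.940 × 0.3065 = 6.231 + 0.2881 = 6.519 mg/L.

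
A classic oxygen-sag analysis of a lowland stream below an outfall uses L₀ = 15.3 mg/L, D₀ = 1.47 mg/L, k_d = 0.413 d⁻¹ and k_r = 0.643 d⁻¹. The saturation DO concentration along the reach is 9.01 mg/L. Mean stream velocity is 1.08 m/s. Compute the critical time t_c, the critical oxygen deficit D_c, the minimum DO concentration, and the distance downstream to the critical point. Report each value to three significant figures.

t_c = [1/(k_r−k_d)] ln[(k_r/k_d)(1 − D₀(k_r−k_d)/(k_d L₀))]
= [1/(0.643−0.413)] ln[(0.643/0.413)(1 − 1.47×0.2300/(0.413×15.3))]
= (1/0.2300) ln[1.557 × 0.9465] = 4.348 × ln(1.474) = 4.348 × 0.3877 = 1.686 d.
L(t_c) = L₀ e^(−k_d t_c) = 15.3 × 0.4985 = 7.627 mg/L, and at the critical point k_r D_c = k_d L, so D_c = (0.413/0.643) × 7.627 = 4.899 mg/L.
Minimum DO = C_s − D_c = 9.01 − 4.899 = 4.111 mg/L.
x_c = v t_c = 1.08 m/s × 1.686 d × 86400 s/d = 157300 m ≈ 157 km.

t_c ≈ 1.69 d; D_c ≈ 4.90 mg/L; min DO ≈ 4.11 mg/L; x_c ≈ 157 km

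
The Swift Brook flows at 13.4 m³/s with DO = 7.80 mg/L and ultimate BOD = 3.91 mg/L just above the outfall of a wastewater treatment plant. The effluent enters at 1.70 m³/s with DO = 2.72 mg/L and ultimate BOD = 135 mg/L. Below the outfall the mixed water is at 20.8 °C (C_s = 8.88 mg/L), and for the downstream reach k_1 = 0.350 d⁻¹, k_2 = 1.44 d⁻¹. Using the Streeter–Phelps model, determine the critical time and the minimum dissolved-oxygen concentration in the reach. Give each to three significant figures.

t_c ≈ 1.00 d; minimum DO ≈ 5.68 mg/L

Mixed DO = (13.4×7.80 + 1.70×2.72)/(13.4+1.70) = 109.1/15.10 = 7.228 mg/L.
Mixed L₀ = (13.4×3.91 + 1.70×135)/(15.10) = 281.9/15.10 = 18.67 mg/L.
Initial deficit D₀ = C_s − DO₀ = 8.88 − 7.228 = 1.652 mg/L.
t_c = (1/1.090) ln[(1.44/0.350)(1 − 1.652×1.090/(0.350×18.67))] = 0.9174 × ln(2.980) = 1.002 d.
D_c = (0.350/1.44) × 18.67 × e^(−0.350×1.002) = 0.2431 × 18.67 × 0.7042 = 3.195 mg/L.
Minimum DO = 8.88 − 3.195 = 5.685 mg/L.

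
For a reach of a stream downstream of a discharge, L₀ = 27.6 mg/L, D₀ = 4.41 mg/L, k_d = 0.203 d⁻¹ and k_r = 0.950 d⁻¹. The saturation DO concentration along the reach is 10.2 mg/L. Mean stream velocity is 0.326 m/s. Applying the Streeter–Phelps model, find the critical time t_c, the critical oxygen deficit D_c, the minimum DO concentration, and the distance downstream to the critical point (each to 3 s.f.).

With k_r/k_d = 4.680 and 1 − D₀(k_r−k_d)/(k_d L₀) = 0.4120,
t_c = ln(4.680 × 0.4120) / (0.950 − 0.203) = ln(1.928) / 0.7470 = 0.6566/0.7470 = 0.8790 d.
L(t_c) = L₀ e^(−k_d t_c) = 27.6 × 0.8366 = 23.09 mg/L, and at the critical point k_r D_c = k_d L, so D_c = (0.203/0.950) × 23.09 = 4.934 mg/L.
Minimum DO = C_s − D_c = 10.2 − 4.934 = 5.266 mg/L.
x_c = v t_c = 0.326 m/s × 0.8790 d × 86400 s/d = 24760 m ≈ 24.8 km.

t_c ≈ 0.879 d; D_c ≈ 4.93 mg/L; min DO ≈ 5.27 mg/L; x_c ≈ 24.8 km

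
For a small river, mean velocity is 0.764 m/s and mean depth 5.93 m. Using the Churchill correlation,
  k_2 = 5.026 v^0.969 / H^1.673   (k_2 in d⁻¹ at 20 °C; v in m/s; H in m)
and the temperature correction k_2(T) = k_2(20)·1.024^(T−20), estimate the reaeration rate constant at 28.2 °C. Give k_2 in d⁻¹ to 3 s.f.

k_2 ≈ 0.239 d⁻¹

k_2(20) = 5.026 × 0.764^0.969 / 5.93^1.673 = 5.026 × 0.7704 / 19.65 = 0.1971 d⁻¹.
k_2(28.2) = 0.1971 × 1.024^(28.2−20) = 0.1971 × 1.215 = 0.2394 d⁻¹.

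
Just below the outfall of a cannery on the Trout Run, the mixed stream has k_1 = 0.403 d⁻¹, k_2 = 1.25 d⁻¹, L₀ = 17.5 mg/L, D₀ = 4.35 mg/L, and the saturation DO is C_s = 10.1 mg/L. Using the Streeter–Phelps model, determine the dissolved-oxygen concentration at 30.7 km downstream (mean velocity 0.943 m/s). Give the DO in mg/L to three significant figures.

DO ≈ 5.43 mg/L

Travel time t = x/v = 30.7 km / (0.943 m/s) = 30700 m / 0.943 m/s = 32560 s = 0.3768 d.
k_1 L₀/(k_2−k_1) = 0.403×17.5/(1.25−0.403) = 7.053/0.8470 = 8.326 mg/L.
e^(−k_1 t) = e^(−0.403×0.3768) = 0.8591; e^(−k_2 t) = e^(−1.25×0.3768) = 0.6244.
D = 8.326 × (0.8591 − 0.6244) + 4.35 × 0.6244 = 1.955 + 2.716 = 4.671 mg/L.
DO = C_s − D = 10.1 − 4.671 = 5.429 mg/L.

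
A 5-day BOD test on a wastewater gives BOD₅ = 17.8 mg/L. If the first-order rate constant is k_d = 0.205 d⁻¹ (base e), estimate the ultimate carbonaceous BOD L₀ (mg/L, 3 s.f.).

BOD₅ = L₀(1 − e^(−5k_d)) ⇒ L₀ = BOD₅ / (1 − e^(−5×0.205))
= 17.8 / (1 − 0.3588) = 17.8 / 0.6412 = 27.76 mg/L.

L₀ ≈ 27.8 mg/L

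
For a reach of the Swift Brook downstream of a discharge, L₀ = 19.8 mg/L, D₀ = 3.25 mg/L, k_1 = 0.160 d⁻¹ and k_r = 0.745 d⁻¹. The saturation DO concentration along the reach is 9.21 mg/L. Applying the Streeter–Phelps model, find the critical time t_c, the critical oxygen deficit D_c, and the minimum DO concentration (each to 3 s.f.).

With k_r/k_1 = 4.656 and 1 − D₀(k_r−k_1)/(k_1 L₀) = 0.3999,
t_c = ln(4.656 × 0.3999) / (0.745 − 0.160) = ln(1.862) / 0.5850 = 0.6216/0.5850 = 1.063 d.
L(t_c) = L₀ e^(−k_1 t_c) = 19.8 × 0.8437 = 16.70 mg/L, and at the critical point k_r D_c = k_1 L, so D_c = (0.160/0.745) × 16.70 = 3.588 mg/L.
Minimum DO = C_s − D_c = 9.21 − 3.588 = 5.622 mg/L.

t_c ≈ 1.06 d; D_c ≈ 3.59 mg/L; min DO ≈ 5.62 mg/L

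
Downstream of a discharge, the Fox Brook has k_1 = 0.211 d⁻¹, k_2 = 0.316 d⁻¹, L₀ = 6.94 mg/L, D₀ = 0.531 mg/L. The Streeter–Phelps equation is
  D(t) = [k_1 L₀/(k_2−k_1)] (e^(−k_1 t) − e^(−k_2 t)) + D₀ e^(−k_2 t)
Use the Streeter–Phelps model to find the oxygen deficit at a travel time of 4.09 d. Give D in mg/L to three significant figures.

D ≈ 2.20 mg/L

k_1 L₀/(k_2−k_1) = 0.211×6.94/(0.316−0.211) = 1.464/0.1050 = 13.95 mg/L.
e^(−k_1 t) = e^(−0.211×4.090) = 0.4219; e^(−k_2 t) = e^(−0.316×4.090) = 0.2746.
D = 13.95 × (0.4219 − 0.2746) + 0.531 × 0.2746 = 2.054 + 0.1458 = 2.200 mg/L.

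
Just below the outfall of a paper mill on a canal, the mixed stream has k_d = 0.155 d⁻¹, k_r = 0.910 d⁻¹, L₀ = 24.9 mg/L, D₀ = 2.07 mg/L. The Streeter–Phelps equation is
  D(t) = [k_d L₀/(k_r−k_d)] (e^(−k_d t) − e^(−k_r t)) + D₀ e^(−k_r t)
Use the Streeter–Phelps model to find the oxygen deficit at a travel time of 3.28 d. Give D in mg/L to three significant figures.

D ≈ 2.92 mg/L

k_d L₀/(k_r−k_d) = 0.155×24.9/(0.910−0.155) = 3.859/0.7550 = 5.112 mg/L.
e^(−k_d t) = e^(−0.155×3.280) = 0.6015; e^(−k_r t) = e^(−0.910×3.280) = 0.05055.
D = 5.112 × (0.6015 − 0.05055) + 2.07 × 0.05055 = 2.816 + 0.1046 = 2.921 mg/L.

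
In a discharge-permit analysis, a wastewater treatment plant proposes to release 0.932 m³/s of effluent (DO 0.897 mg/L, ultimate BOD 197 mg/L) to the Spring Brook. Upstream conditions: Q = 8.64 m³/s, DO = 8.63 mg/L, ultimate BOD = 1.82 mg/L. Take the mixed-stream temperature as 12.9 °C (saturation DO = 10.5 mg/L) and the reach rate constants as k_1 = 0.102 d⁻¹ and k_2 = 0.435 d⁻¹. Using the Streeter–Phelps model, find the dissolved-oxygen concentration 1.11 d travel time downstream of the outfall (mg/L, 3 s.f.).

DO ≈ 7.12 mg/L

Mixed DO = (8.64×8.63 + 0.932×0.897)/(8.64+0.932) = 75.40/9.572 = 7.877 mg/L.
Mixed L₀ = (8.64×1.82 + 0.932×197)/(9.572) = 199.3/9.572 = 20.82 mg/L.
Initial deficit D₀ = C_s − DO₀ = 10.5 − 7.877 = 2.623 mg/L.
D(1.11) = [0.102×20.82/(0.435−0.102)](e^(−0.102×1.11) − e^(−0.435×1.11)) + 2.623 e^(−0.435×1.11)
= 6.379 × (0.8930 − 0.6170) + 2.623 × 0.6170 = 3.378 mg/L.
DO = 10.5 − 3.378 = 7.122 mg/L.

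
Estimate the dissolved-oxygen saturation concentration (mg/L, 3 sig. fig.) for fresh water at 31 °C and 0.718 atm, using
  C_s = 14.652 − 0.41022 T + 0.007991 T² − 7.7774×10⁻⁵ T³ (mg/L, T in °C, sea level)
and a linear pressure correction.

C_s ≈ 5.24 mg/L

At sea level: C_s = 14.652 − 0.41022×31 + 0.007991×31² − 7.7774×10⁻⁵×31³ = 7.298 mg/L.
Pressure correction: C_s' = 7.298 × 0.718 = 5.240 mg/L.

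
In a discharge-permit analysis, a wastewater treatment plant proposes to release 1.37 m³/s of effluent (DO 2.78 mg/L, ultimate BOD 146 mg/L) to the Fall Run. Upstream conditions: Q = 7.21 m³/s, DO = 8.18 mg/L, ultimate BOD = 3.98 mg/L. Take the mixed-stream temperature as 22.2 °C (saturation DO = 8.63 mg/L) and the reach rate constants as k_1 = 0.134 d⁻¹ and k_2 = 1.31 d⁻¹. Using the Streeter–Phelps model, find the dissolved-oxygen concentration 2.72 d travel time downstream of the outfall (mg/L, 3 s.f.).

DO ≈ 6.57 mg/L

Mixed DO = (7.21×8.18 + 1.37×2.78)/(7.21+1.37) = 62.79/8.580 = 7.318 mg/L.
Mixed L₀ = (7.21×3.98 + 1.37×146)/(8.580) = 228.7/8.580 = 26.66 mg/L.
Initial deficit D₀ = C_s − DO₀ = 8.63 − 7.318 = 1.312 mg/L.
D(2.72) = [0.134×26.66/(1.31−0.134)](e^(−0.134×2.72) − e^(−1.31×2.72)) + 1.312 e^(−1.31×2.72)
= 3.037 × (0.6946 − 0.02835) + 1.312 × 0.02835 = 2.061 mg/L.
DO = 8.63 − 2.061 = 6.569 mg/L.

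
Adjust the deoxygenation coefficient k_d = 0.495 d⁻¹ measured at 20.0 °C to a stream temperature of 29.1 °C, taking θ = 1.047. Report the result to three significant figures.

k_d ≈ 0.752 d⁻¹

k_d(T₂) = k_d(T₁) · θ^(T₂−T₁) = 0.495 × 1.047^(29.1−20.0)
= 0.495 × 1.047^9.10 = 0.495 × 1.519 = 0.7518 d⁻¹.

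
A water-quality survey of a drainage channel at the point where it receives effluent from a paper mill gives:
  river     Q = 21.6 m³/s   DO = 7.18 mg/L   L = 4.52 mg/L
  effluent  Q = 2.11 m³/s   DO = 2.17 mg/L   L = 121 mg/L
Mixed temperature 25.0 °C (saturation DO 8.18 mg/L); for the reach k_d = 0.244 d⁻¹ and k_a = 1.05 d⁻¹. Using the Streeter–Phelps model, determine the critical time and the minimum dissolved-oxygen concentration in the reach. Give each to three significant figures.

t_c ≈ 1.33 d; minimum DO ≈ 5.68 mg/L

Mixed DO = (21.6×7.18 + 2.11×2.17)/(21.6+2.11) = 159.7/23.71 = 6.734 mg/L.
Mixed L₀ = (21.6×4.52 + 2.11×121)/(23.71) = 352.9/23.71 = 14.89 mg/L.
Initial deficit D₀ = C_s − DO₀ = 8.18 − 6.734 = 1.446 mg/L.
t_c = (1/0.8060) ln[(1.05/0.244)(1 − 1.446×0.8060/(0.244×14.89))] = 1.241 × ln(2.923) = 1.331 d.
D_c = (0.244/1.05) × 14.89 × e^(−0.244×1.331) = 0.2324 × 14.89 × 0.7228 = 2.500 mg/L.
Minimum DO = 8.18 − 2.500 = 5.680 mg/L.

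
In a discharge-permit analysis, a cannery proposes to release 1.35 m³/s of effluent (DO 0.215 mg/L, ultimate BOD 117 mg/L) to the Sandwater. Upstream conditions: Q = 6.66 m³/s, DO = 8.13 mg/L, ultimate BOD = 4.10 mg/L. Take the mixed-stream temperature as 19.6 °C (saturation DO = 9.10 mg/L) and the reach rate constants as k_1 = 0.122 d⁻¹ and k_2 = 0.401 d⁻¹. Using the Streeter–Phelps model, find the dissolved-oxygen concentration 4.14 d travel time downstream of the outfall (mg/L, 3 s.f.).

Mixed DO = (6.66×8.13 + 1.35×0.215)/(6.66+1.35) = 54.44/8.010 = 6.796 mg/L.
Mixed L₀ = (6.66×4.10 + 1.35×117)/(8.010) = 185.3/8.010 = 23.13 mg/L.
Initial deficit D₀ = C_s − DO₀ = 9.10 − 6.796 = 2.304 mg/L.
D(4.14) = [0.122×23.13/(0.401−0.122)](e^(−0.122×4.14) − e^(−0.401×4.14)) + 2.304 e^(−0.401×4.14)
= 10.11 × (0.6035 − 0.1901) + 2.304 × 0.1901 = 4.618 mg/L.
DO = 9.10 − 4.618 = 4.482 mg/L.

DO ≈ 4.48 mg/L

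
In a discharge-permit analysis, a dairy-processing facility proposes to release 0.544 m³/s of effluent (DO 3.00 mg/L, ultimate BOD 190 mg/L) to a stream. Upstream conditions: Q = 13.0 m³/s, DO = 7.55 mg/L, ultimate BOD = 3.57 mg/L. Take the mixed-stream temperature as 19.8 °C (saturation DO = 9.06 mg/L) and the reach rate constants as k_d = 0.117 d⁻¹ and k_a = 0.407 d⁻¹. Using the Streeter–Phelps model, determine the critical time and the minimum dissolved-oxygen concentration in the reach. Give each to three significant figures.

Mixed DO = (13.0×7.55 + 0.544×3.00)/(13.0+0.544) = 99.78/13.54 = 7.367 mg/L.
Mixed L₀ = (13.0×3.57 + 0.544×190)/(13.54) = 149.8/13.54 = 11.06 mg/L.
Initial deficit D₀ = C_s − DO₀ = 9.06 − 7.367 = 1.693 mg/L.
t_c = (1/0.2900) ln[(0.407/0.117)(1 − 1.693×0.2900/(0.117×11.06))] = 3.448 × ln(2.159) = 2.654 d.
D_c = (0.117/0.407) × 11.06 × e^(−0.117×2.654) = 0.2875 × 11.06 × 0.7331 = 2.330 mg/L.
Minimum DO = 9.06 − 2.330 = 6.730 mg/L.

t_c ≈ 2.65 d; minimum DO ≈ 6.73 mg/L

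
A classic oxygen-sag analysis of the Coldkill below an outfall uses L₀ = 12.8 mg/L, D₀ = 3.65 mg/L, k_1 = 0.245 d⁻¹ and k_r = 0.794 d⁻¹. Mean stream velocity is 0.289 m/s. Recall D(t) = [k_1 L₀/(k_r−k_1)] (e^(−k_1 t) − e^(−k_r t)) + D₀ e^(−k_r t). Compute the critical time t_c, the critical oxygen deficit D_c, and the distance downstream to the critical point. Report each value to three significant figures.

At the critical point dD/dt = 0, so k_1 L₀ e^(−k_1 t) = k_r D. Substituting D(t) from the Streeter–Phelps equation and solving for t gives
t_c = ln[(k_r/k_1)(1 − D₀(k_r−k_1)/(k_1 L₀))] / (k_r−k_1).
Here k_r−k_1 = 0.5490 d⁻¹ and 1 − D₀(k_r−k_1)/(k_1 L₀) = 1 − 3.65×0.5490/(0.245×12.8) = 0.3610, so
t_c = ln(3.241 × 0.3610) / 0.5490 = 0.1570 / 0.5490 = 0.2860 d.
L(t_c) = L₀ e^(−k_1 t_c) = 12.8 × 0.9323 = 11.93 mg/L, and at the critical point k_r D_c = k_1 L, so D_c = (0.245/0.794) × 11.93 = 3.682 mg/L.
x_c = v t_c = 0.289 m/s × 0.2860 d × 86400 s/d = 7140 m ≈ 7.14 km.

t_c ≈ 0.286 d; D_c ≈ 3.68 mg/L; x_c ≈ 7.14 km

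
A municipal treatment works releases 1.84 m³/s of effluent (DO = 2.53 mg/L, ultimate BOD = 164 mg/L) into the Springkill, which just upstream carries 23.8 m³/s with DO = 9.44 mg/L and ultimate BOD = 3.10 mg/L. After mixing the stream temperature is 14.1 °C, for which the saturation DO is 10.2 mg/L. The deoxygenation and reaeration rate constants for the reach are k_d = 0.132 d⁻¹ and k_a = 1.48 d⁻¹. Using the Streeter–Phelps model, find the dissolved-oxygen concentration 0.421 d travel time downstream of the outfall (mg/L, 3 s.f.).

DO ≈ 8.94 mg/L

Mixed DO = (23.8×9.44 + 1.84×2.53)/(23.8+1.84) = 229.3/25.64 = 8.944 mg/L.
Mixed L₀ = (23.8×3.10 + 1.84×164)/(25.64) = 375.5/25.64 = 14.65 mg/L.
Initial deficit D₀ = C_s − DO₀ = 10.2 − 8.944 = 1.256 mg/L.
D(0.421) = [0.132×14.65/(1.48−0.132)](e^(−0.132×0.421) − e^(−1.48×0.421)) + 1.256 e^(−1.48×0.421)
= 1.434 × (0.9459 − 0.5363) + 1.256 × 0.5363 = 1.261 mg/L.
DO = 10.2 − 1.261 = 8.939 mg/L.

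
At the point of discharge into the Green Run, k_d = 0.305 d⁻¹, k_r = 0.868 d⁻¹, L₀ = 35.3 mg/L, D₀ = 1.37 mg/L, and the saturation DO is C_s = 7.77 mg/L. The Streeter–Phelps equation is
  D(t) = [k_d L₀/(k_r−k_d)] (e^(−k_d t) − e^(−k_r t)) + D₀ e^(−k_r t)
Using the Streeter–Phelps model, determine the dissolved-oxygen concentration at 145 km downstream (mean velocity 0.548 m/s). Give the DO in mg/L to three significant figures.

DO ≈ 1.50 mg/L

Travel time t = x/v = 145 km / (0.548 m/s) = 145000 m / 0.548 m/s = 264600 s = 3.062 d.
k_d L₀/(k_r−k_d) = 0.305×35.3/(0.868−0.305) = 10.77/0.5630 = 19.12 mg/L.
e^(−k_d t) = e^(−0.305×3.062) = 0.3930; e^(−k_r t) = e^(−0.868×3.062) = 0.07007.
D = 19.12 × (0.3930 − 0.07007) + 1.37 × 0.07007 = 6.175 + 0.09600 = 6.271 mg/L.
DO = C_s − D = 7.77 − 6.271 = 1.499 mg/L.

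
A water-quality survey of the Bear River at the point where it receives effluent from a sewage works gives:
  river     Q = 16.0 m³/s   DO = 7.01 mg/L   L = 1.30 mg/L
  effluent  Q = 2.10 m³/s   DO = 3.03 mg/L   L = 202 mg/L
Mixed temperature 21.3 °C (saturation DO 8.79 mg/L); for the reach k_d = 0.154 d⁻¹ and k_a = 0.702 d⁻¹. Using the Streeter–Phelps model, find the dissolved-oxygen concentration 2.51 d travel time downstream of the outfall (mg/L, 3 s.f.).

Mixed DO = (16.0×7.01 + 2.10×3.03)/(16.0+2.10) = 118.5/18.10 = 6.548 mg/L.
Mixed L₀ = (16.0×1.30 + 2.10×202)/(18.10) = 445.0/18.10 = 24.59 mg/L.
Initial deficit D₀ = C_s − DO₀ = 8.79 − 6.548 = 2.242 mg/L.
D(2.51) = [0.154×24.59/(0.702−0.154)](e^(−0.154×2.51) − e^(−0.702×2.51)) + 2.242 e^(−0.702×2.51)
= 6.909 × (0.6794 − 0.1717) + 2.242 × 0.1717 = 3.893 mg/L.
DO = 8.79 − 3.893 = 4.897 mg/L.

DO ≈ 4.90 mg/L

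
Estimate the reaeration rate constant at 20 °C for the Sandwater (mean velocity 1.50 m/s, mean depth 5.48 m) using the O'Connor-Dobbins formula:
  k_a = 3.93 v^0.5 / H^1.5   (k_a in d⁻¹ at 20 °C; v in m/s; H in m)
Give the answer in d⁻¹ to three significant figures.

k_a = 3.93 × 1.50^0.5 / 5.48^1.5 = 3.93 × 1.225 / 12.83 = 0.3752 d⁻¹.

k_a ≈ 0.375 d⁻¹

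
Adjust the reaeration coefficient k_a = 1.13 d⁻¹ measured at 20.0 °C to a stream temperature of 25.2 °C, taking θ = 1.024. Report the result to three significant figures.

k_a(T₂) = k_a(T₁) · θ^(T₂−T₁) = 1.13 × 1.024^(25.2−20.0)
= 1.13 × 1.024^5.20 = 1.13 × 1.131 = 1.278 d⁻¹.

k_a ≈ 1.28 d⁻¹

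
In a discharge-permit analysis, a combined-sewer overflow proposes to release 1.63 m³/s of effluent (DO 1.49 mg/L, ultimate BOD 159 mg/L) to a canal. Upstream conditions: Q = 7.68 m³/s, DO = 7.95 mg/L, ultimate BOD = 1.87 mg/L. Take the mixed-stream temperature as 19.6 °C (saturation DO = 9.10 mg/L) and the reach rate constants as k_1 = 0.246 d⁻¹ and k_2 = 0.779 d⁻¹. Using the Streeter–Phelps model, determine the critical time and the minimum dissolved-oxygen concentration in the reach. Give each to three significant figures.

Mixed DO = (7.68×7.95 + 1.63×1.49)/(7.68+1.63) = 63.48/9.310 = 6.819 mg/L.
Mixed L₀ = (7.68×1.87 + 1.63×159)/(9.310) = 273.5/9.310 = 29.38 mg/L.
Initial deficit D₀ = C_s − DO₀ = 9.10 − 6.819 = 2.281 mg/L.
t_c = (1/0.5330) ln[(0.779/0.246)(1 − 2.281×0.5330/(0.246×29.38))] = 1.876 × ln(2.634) = 1.817 d.
D_c = (0.246/0.779) × 29.38 × e^(−0.246×1.817) = 0.3158 × 29.38 × 0.6395 = 5.934 mg/L.
Minimum DO = 9.10 − 5.934 = 3.166 mg/L.

t_c ≈ 1.82 d; minimum DO ≈ 3.17 mg/L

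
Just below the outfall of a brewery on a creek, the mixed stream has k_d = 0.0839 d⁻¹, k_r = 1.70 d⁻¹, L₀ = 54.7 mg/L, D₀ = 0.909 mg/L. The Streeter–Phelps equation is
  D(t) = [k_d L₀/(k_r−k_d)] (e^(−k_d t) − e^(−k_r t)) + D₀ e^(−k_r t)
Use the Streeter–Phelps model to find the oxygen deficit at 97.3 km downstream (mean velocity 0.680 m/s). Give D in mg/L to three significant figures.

Travel time t = x/v = 97.3 km / (0.680 m/s) = 97300 m / 0.680 m/s = 143100 s = 1.656 d.
k_d L₀/(k_r−k_d) = 0.0839×54.7/(1.70−0.0839) = 4.589/1.616 = 2.840 mg/L.
e^(−k_d t) = e^(−0.0839×1.656) = 0.8703; e^(−k_r t) = e^(−1.70×1.656) = 0.05988.
D = 2.840 × (0.8703 − 0.05988) + 0.909 × 0.05988 = 2.301 + 0.05443 = 2.356 mg/L.

D ≈ 2.36 mg/L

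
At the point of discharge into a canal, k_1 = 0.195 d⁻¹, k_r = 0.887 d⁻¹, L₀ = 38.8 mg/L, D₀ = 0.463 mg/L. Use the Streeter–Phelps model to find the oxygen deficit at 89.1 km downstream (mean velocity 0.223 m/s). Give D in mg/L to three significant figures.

D ≈ 4.26 mg/L

Travel time t = x/v = 89.1 km / (0.223 m/s) = 89100 m / 0.223 m/s = 399600 s = 4.624 d.
k_1 L₀/(k_r−k_1) = 0.195×38.8/(0.887−0.195) = 7.566/0.6920 = 10.93 mg/L.
e^(−k_1 t) = e^(−0.195×4.624) = 0.4059; e^(−k_r t) = e^(−0.887×4.624) = 0.01654.
D = 10.93 × (0.4059 − 0.01654) + 0.463 × 0.01654 = 4.257 + 0.007659 = 4.264 mg/L.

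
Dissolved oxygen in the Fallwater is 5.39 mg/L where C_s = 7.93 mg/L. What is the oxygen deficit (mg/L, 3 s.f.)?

D = C_s − C = 7.93 − 5.39 = 2.54 mg/L.

D ≈ 2.54 mg/L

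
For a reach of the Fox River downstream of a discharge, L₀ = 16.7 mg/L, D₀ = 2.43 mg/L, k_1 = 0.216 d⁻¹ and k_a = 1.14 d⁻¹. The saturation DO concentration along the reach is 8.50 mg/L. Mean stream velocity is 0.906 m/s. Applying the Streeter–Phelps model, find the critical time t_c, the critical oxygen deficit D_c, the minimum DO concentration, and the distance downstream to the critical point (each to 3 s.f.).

At the critical point dD/dt = 0, so k_1 L₀ e^(−k_1 t) = k_a D. Substituting D(t) from the Streeter–Phelps equation and solving for t gives
t_c = ln[(k_a/k_1)(1 − D₀(k_a−k_1)/(k_1 L₀))] / (k_a−k_1).
Here k_a−k_1 = 0.9240 d⁻¹ and 1 − D₀(k_a−k_1)/(k_1 L₀) = 1 − 2.43×0.9240/(0.216×16.7) = 0.3775, so
t_c = ln(5.278 × 0.3775) / 0.9240 = 0.6894 / 0.9240 = 0.7461 d.
L(t_c) = L₀ e^(−k_1 t_c) = 16.7 × 0.8511 = 14.21 mg/L, and at the critical point k_a D_c = k_1 L, so D_c = (0.216/1.14) × 14.21 = 2.693 mg/L.
Minimum DO = C_s − D_c = 8.50 − 2.693 = 5.807 mg/L.
x_c = v t_c = 0.906 m/s × 0.7461 d × 86400 s/d = 58410 m ≈ 58.4 km.

t_c ≈ 0.746 d; D_c ≈ 2.69 mg/L; min DO ≈ 5.81 mg/L; x_c ≈ 58.4 km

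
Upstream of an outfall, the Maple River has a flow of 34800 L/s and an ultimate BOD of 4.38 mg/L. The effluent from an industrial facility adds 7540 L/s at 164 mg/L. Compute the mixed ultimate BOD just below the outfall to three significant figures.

32.8 mg/L

Flow-weighted mixing: C = (Q_r C_r + Q_w C_w)/(Q_r + Q_w)
= (34800×4.38 + 7540×164)/(34800 + 7540) = 1.389×10^6/42340 = 32.81 mg/L.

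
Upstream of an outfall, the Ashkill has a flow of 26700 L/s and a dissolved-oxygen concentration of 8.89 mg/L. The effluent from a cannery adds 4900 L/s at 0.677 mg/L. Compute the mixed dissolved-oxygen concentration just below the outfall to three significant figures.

Flow-weighted mixing: C = (Q_r C_r + Q_w C_w)/(Q_r + Q_w)
= (26700×8.89 + 4900×0.677)/(26700 + 4900) = 240700/31600 = 7.616 mg/L.

7.62 mg/L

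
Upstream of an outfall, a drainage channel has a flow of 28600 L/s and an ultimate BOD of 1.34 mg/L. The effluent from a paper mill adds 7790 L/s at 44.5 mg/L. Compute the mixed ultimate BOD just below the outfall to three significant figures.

Flow-weighted mixing: C = (Q_r C_r + Q_w C_w)/(Q_r + Q_w)
= (28600×1.34 + 7790×44.5)/(28600 + 7790) = 385000/36390 = 10.58 mg/L.

10.6 mg/L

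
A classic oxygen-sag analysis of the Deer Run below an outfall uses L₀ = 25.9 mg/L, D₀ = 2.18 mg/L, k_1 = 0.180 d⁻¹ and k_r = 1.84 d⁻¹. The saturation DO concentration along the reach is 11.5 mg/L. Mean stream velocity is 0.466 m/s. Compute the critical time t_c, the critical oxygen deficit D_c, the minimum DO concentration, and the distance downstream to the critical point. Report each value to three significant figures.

t_c ≈ 0.498 d; D_c ≈ 2.32 mg/L; min DO ≈ 9.18 mg/L; x_c ≈ 20.1 km

At the critical point dD/dt = 0, so k_1 L₀ e^(−k_1 t) = k_r D. Substituting D(t) from the Streeter–Phelps equation and solving for t gives
t_c = ln[(k_r/k_1)(1 − D₀(k_r−k_1)/(k_1 L₀))] / (k_r−k_1).
Here k_r−k_1 = 1.660 d⁻¹ and 1 − D₀(k_r−k_1)/(k_1 L₀) = 1 − 2.18×1.660/(0.180×25.9) = 0.2238, so
t_c = ln(10.22 × 0.2238) / 1.660 = 0.8274 / 1.660 = 0.4984 d.
L(t_c) = L₀ e^(−k_1 t_c) = 25.9 × 0.9142 = 23.68 mg/L, and at the critical point k_r D_c = k_1 L, so D_c = (0.180/1.84) × 23.68 = 2.316 mg/L.
Minimum DO = C_s − D_c = 11.5 − 2.316 = 9.184 mg/L.
x_c = v t_c = 0.466 m/s × 0.4984 d × 86400 s/d = 20070 m ≈ 20.1 km.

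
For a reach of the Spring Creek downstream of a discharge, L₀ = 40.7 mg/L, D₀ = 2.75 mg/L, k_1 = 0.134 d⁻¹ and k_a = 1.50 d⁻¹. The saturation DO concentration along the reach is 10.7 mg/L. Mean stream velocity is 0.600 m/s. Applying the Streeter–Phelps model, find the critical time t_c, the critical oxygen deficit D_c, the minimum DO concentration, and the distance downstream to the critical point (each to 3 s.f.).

t_c ≈ 0.914 d; D_c ≈ 3.22 mg/L; min DO ≈ 7.48 mg/L; x_c ≈ 47.4 km

With k_a/k_1 = 11.19 and 1 − D₀(k_a−k_1)/(k_1 L₀) = 0.3112,
t_c = ln(11.19 × 0.3112) / (1.50 − 0.134) = ln(3.484) / 1.366 = 1.248/1.366 = 0.9137 d.
D_c = (k_1/k_a) L₀ e^(−k_1 t_c) = (0.134/1.50) × 40.7 × e^(−0.134×0.9137) = 0.08933 × 40.7 × 0.8848 = 3.217 mg/L.
Minimum DO = C_s − D_c = 10.7 − 3.217 = 7.483 mg/L.
x_c = v t_c = 0.600 m/s × 0.9137 d × 86400 s/d = 47370 m ≈ 47.4 km.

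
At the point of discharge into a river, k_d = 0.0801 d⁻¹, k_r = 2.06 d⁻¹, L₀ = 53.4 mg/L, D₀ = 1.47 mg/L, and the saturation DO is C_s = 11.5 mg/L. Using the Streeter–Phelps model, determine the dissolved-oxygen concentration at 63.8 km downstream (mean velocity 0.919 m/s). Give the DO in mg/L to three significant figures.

Travel time t = x/v = 63.8 km / (0.919 m/s) = 63800 m / 0.919 m/s = 69420 s = 0.8035 d.
k_d L₀/(k_r−k_d) = 0.0801×53.4/(2.06−0.0801) = 4.277/1.980 = 2.160 mg/L.
e^(−k_d t) = e^(−0.0801×0.8035) = 0.9377; e^(−k_r t) = e^(−2.06×0.8035) = 0.1910.
D = 2.160 × (0.9377 − 0.1910) + 1.47 × 0.1910 = 1.613 + 0.2808 = 1.894 mg/L.
DO = C_s − D = 11.5 − 1.894 = 9.606 mg/L.

DO ≈ 9.61 mg/L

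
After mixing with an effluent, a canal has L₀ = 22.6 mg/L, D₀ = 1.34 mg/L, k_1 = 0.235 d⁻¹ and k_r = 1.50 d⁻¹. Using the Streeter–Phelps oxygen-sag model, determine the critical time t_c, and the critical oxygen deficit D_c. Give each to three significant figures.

With k_r/k_1 = 6.383 and 1 − D₀(k_r−k_1)/(k_1 L₀) = 0.6808,
t_c = ln(6.383 × 0.6808) / (1.50 − 0.235) = ln(4.346) / 1.265 = 1.469/1.265 = 1.161 d.
L(t_c) = L₀ e^(−k_1 t_c) = 22.6 × 0.7611 = 17.20 mg/L, and at the critical point k_r D_c = k_1 L, so D_c = (0.235/1.50) × 17.20 = 2.695 mg/L.

t_c ≈ 1.16 d; D_c ≈ 2.69 mg/L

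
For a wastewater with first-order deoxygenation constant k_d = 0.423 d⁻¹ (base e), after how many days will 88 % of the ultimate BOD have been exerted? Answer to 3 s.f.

t ≈ 5.01 d

y/L₀ = 1 − e^(−k_d t) = 0.88 ⇒ e^(−k_d t) = 0.120
t = −ln(0.120) / 0.423 = 2.120 / 0.423 = 5.012 d.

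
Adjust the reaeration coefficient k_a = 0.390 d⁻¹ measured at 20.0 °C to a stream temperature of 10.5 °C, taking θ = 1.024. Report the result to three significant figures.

k_a(T₂) = k_a(T₁) · θ^(T₂−T₁) = 0.390 × 1.024^(10.5−20.0)
= 0.390 × 1.024^-9.50 = 0.390 × 0.7983 = 0.3113 d⁻¹.

k_a ≈ 0.311 d⁻¹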